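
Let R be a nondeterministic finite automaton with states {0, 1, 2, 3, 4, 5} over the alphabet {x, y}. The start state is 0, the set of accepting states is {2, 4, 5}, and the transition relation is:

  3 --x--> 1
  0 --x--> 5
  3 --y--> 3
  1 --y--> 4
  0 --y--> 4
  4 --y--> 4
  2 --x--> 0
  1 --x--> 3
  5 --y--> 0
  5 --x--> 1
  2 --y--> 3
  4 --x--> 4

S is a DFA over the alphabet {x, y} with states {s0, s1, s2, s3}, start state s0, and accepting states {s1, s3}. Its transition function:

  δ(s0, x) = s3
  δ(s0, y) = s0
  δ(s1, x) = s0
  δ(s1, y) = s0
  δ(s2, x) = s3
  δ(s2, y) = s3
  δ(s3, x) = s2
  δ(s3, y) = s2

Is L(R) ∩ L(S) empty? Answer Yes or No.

No

The string x is accepted by both R and S.
Hence L(R) ∩ L(S) ≠ ∅.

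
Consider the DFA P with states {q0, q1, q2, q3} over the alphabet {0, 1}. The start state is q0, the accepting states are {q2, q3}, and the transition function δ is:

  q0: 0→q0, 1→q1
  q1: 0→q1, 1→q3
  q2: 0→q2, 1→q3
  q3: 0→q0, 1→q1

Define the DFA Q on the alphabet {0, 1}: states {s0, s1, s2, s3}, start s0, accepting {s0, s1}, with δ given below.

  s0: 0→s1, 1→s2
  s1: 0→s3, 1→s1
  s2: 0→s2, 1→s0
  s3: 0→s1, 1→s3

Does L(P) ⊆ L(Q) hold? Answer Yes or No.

The string 0011 is in L(P) but not in L(Q).
So L(P) ⊄ L(Q).

No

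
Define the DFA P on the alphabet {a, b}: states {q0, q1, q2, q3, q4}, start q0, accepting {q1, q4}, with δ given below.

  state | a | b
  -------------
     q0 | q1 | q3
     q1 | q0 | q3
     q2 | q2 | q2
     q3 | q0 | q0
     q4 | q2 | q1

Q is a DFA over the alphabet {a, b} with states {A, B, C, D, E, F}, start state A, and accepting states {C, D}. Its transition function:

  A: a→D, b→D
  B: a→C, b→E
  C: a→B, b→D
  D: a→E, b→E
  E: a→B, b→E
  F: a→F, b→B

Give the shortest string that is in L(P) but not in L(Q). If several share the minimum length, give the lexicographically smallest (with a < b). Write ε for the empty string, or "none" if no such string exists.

aaa

The string aaa is accepted by P but not by Q.
No shorter string lies in the difference, and aaa is the lexicographically first length-3 string in L(P) \ L(Q).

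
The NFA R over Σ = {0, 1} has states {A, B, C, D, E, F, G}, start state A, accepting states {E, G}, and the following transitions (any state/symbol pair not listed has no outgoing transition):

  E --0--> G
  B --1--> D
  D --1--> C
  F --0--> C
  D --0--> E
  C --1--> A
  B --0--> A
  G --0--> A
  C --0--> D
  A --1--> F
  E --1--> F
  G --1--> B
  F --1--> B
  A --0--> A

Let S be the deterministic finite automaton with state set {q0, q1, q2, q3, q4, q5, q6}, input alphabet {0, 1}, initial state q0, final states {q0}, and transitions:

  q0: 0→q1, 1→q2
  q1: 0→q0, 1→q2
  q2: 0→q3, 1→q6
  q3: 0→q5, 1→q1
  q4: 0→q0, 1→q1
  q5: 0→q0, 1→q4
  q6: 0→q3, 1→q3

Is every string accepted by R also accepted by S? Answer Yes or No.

The string 1110 is in L(R) but not in L(S).
So L(R) ⊄ L(S).

No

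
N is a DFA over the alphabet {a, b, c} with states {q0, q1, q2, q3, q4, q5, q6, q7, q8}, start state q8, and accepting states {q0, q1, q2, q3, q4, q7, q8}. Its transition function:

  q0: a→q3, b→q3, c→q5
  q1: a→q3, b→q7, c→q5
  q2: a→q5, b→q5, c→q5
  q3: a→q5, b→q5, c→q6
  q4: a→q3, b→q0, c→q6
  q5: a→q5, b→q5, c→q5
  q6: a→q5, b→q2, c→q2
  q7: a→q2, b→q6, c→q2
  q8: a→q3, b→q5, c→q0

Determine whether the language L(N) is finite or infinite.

The useful states (reachable from q8 and able to reach an accepting state) are {q0, q2, q3, q6, q8}.
Restricted to these states the transition graph has no cycle, so every accepting path has bounded length and L is finite.

finite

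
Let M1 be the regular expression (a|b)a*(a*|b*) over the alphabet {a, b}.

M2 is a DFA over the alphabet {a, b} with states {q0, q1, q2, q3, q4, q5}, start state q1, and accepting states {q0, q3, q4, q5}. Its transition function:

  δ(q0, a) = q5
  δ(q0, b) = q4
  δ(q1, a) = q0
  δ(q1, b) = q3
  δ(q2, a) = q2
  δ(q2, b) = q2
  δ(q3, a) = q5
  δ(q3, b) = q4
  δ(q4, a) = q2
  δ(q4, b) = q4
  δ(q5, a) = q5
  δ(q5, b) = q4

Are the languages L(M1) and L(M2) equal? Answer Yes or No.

Converting the expression M1 to a DFA (subset construction, then merging equivalent states) gives the minimal DFA with states {r0, r1, r2, r3}, start state r0, accepting states {r1, r2} and transitions r0: a→r1, b→r1; r1: a→r1, b→r2; r2: a→r3, b→r2; r3: a→r3, b→r3.
Exploring the product automaton M1 × M2 from the start pair (r0, q1), following both machines on each input symbol, reaches 6 state pairs: (r0, q1), (r1, q0), (r1, q3), (r1, q5), (r2, q4), (r3, q2).
M1 accepts in {r1, r2} and M2 accepts in {q0, q3, q4, q5}. In every reachable pair the two components are either both accepting — (r1, q0), (r1, q3), (r1, q5), (r2, q4) — or both non-accepting, so no string is accepted by exactly one of the machines: L(M1) \ L(M2) and L(M2) \ L(M1) are both empty.
Hence every string is accepted by M1 iff it is accepted by M2, and the two languages coincide.

Yes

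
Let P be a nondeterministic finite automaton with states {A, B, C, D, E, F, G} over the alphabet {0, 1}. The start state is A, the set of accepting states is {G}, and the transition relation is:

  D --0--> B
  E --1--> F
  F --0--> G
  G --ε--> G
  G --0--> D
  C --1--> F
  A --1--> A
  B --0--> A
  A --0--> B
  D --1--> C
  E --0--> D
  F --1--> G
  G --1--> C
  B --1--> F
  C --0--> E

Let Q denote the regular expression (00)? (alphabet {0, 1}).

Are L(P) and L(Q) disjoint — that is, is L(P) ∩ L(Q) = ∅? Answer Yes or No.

Yes

Converting the expression Q to a DFA (subset construction, then merging equivalent states) gives the minimal DFA with states {q0, q1, q2, q3}, start state q0, accepting states {q0, q3} and transitions q0: 0→q1, 1→q2; q1: 0→q3, 1→q2; q2: 0→q2, 1→q2; q3: 0→q2, 1→q2.
Exploring the product automaton P × Q from the start pair (A, q0), following both machines on each input symbol, reaches 10 state pairs: (A, q0), (B, q1), (A, q2), (A, q3), (F, q2), (B, q2), (G, q2), (D, q2), (C, q2), (E, q2).
P accepts in {G} and Q accepts in {q0, q3}; no reachable pair has both components accepting, so no string drives both machines to acceptance simultaneously and L(P) ∩ L(Q) = ∅.
So no string is accepted by both, and the intersection is empty.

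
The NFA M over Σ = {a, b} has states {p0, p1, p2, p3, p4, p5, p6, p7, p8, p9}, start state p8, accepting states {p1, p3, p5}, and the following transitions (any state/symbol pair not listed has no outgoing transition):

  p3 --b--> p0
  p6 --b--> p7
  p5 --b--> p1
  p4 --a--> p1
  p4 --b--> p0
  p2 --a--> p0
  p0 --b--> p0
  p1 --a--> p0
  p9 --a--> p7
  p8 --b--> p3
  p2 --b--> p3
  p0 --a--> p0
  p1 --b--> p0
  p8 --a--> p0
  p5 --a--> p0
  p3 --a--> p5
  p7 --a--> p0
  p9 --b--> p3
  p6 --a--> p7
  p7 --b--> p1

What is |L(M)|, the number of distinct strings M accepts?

The useful subgraph on states {p1, p3, p5, p8} is acyclic, so L(M) is finite; the longest accepting path visits 4 useful states, giving maximum string length 3.
Counting accepting paths from p8 by length: 1 of length 1, 1 of length 2, 1 of length 3. Total 3.

3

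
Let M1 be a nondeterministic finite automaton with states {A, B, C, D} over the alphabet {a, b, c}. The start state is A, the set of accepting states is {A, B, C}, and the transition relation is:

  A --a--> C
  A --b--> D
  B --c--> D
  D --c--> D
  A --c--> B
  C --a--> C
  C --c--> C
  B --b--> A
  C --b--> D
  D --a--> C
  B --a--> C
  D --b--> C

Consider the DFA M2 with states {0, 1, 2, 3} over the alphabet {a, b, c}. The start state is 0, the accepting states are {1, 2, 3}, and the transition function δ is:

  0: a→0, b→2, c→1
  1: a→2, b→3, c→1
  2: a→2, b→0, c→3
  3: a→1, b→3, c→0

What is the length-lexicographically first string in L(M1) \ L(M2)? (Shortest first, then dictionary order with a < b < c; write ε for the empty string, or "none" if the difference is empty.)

ε

The empty string ε is accepted by M1 but not by M2.
Since ε is the unique shortest string, it is the required witness.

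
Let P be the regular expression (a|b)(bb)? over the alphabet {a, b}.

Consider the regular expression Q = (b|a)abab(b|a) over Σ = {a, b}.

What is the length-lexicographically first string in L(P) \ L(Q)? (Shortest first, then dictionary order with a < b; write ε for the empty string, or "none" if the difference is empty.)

The string a is accepted by P but not by Q.
No shorter string lies in the difference, and a is the lexicographically first length-1 string in L(P) \ L(Q).

a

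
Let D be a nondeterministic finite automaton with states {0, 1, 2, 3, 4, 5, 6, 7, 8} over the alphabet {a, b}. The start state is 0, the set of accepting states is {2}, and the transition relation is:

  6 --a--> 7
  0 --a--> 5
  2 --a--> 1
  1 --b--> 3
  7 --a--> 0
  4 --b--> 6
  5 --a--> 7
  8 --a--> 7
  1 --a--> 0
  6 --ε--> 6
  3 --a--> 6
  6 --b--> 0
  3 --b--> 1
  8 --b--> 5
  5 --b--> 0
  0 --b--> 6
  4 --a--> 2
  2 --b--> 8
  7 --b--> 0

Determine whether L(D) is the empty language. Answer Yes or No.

Yes

The states reachable from the start state are {0, 5, 6, 7}.
None of the accepting states {2} is reachable, so no string is accepted and L(D) = ∅.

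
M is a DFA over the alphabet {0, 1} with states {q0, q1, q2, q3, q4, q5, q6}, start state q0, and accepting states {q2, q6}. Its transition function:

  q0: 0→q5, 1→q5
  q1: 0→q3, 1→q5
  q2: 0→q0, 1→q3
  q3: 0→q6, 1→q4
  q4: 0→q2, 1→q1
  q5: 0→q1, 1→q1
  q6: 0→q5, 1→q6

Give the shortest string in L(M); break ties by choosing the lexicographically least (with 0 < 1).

0000

A breadth-first search from q0 reaches an accepting state first via the path q0 → q5 → q1 → q3 → q6 on input 0000.
No string of length < 4 is accepted (BFS exhausts all shorter strings without reaching an accepting state), and 0000 is the lexicographically least accepting string of length 4.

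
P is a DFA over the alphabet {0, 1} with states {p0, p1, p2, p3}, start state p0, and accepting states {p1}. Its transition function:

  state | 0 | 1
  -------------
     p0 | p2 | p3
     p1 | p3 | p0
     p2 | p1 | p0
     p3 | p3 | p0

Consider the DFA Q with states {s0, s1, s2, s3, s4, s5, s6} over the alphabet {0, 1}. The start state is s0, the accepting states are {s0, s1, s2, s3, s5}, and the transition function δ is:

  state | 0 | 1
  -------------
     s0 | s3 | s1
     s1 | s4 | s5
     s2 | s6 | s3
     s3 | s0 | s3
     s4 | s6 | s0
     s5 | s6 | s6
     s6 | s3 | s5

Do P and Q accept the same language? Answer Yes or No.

No

The string 00100 is accepted by P but rejected by Q.
So L(P) ≠ L(Q).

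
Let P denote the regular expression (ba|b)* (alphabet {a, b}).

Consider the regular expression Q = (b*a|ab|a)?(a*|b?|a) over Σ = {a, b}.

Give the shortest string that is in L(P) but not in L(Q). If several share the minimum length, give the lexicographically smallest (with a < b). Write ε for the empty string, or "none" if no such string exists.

bb

The string bb is accepted by P but not by Q.
No shorter string lies in the difference, and bb is the lexicographically first length-2 string in L(P) \ L(Q).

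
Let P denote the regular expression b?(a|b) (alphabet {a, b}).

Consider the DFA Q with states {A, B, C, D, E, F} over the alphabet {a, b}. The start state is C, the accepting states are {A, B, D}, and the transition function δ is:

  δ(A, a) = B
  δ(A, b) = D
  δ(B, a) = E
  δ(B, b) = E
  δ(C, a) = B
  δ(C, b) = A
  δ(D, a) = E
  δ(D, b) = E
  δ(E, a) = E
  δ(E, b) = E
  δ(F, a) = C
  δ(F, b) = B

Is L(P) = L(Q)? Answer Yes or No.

Yes

Converting the expression P to a DFA (subset construction, then merging equivalent states) gives the minimal DFA with states {p0, p1, p2, p3}, start state p0, accepting states {p1, p2} and transitions p0: a→p1, b→p2; p1: a→p3, b→p3; p2: a→p1, b→p1; p3: a→p3, b→p3.
Exploring the product automaton P × Q from the start pair (p0, C), following both machines on each input symbol, reaches 5 state pairs: (p0, C), (p1, B), (p2, A), (p3, E), (p1, D).
P accepts in {p1, p2} and Q accepts in {A, B, D}. In every reachable pair the two components are either both accepting — (p1, B), (p2, A), (p1, D) — or both non-accepting, so no string is accepted by exactly one of the machines: L(P) \ L(Q) and L(Q) \ L(P) are both empty.
Hence every string is accepted by P iff it is accepted by Q, and the two languages coincide.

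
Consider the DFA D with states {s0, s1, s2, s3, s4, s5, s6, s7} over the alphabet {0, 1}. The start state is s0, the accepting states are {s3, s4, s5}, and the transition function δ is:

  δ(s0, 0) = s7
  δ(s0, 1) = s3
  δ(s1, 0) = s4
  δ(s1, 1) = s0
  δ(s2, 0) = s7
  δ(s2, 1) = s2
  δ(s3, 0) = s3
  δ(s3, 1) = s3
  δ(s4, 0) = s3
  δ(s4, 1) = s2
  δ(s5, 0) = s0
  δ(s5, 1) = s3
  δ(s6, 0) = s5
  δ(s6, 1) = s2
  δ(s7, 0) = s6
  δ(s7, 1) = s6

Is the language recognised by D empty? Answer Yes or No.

The string 1 is accepted: the run s0 → s3 ends in the accepting state s3.
Since at least one string is accepted, L(D) is not empty.

No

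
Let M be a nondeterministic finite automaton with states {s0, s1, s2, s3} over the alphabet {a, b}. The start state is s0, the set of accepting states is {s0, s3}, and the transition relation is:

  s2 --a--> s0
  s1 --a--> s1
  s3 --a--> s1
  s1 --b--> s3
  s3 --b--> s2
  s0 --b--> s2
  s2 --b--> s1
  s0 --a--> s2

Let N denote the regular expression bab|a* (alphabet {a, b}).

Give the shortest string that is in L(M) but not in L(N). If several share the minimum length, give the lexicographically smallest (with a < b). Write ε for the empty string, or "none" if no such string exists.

The string ba is accepted by M but not by N.
No shorter string lies in the difference, and ba is the lexicographically first length-2 string in L(M) \ L(N).

ba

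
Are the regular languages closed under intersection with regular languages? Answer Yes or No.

This is a special case of closure under intersection: the product of the two DFAs, accepting on F₁ × F₂, recognises the intersection.
So the regular languages are closed under intersection with a regular language.

Yes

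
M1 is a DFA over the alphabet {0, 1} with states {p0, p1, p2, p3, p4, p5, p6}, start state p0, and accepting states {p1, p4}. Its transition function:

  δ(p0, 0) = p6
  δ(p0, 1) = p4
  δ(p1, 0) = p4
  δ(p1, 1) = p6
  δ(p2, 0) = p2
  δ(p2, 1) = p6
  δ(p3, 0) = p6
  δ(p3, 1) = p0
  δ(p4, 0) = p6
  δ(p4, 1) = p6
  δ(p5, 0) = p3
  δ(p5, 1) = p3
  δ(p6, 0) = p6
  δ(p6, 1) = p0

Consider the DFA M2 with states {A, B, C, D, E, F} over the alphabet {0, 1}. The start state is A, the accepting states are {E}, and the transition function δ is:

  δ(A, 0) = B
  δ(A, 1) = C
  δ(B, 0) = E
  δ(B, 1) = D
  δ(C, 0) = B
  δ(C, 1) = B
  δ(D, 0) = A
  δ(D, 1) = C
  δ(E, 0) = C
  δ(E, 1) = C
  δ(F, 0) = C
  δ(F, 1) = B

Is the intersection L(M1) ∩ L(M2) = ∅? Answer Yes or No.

Exploring the product automaton M1 × M2 from the start pair (p0, A), following both machines on each input symbol, reaches 12 state pairs: (p0, A), (p6, B), (p4, C), (p6, E), (p0, D), (p6, C), (p0, C), (p6, A), (p0, B), (p4, B), (p4, D), (p6, D).
M1 accepts in {p1, p4} and M2 accepts in {E}; no reachable pair has both components accepting, so no string drives both machines to acceptance simultaneously and L(M1) ∩ L(M2) = ∅.
So no string is accepted by both, and the intersection is empty.

Yes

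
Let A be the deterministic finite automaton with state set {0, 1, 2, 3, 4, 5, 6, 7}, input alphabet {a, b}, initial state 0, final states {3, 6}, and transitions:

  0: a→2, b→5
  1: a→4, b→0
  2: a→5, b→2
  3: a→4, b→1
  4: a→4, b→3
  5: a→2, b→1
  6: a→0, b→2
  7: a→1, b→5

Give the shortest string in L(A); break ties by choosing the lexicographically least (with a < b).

A breadth-first search from 0 reaches an accepting state first via the path 0 → 5 → 1 → 4 → 3 on input bbab.
No string of length < 4 is accepted (BFS exhausts all shorter strings without reaching an accepting state), and bbab is the lexicographically least accepting string of length 4.

bbab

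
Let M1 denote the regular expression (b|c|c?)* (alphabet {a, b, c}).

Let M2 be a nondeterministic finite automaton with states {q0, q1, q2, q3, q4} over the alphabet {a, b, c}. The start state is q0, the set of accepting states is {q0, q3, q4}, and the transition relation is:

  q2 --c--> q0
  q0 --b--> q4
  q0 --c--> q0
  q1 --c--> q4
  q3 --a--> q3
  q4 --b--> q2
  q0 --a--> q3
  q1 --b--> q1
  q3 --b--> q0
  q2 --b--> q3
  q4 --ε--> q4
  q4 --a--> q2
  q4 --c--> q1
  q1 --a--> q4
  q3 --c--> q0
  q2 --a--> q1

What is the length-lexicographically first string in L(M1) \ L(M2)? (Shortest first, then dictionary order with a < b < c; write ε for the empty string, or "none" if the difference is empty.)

The string bb is accepted by M1 but not by M2.
No shorter string lies in the difference, and bb is the lexicographically first length-2 string in L(M1) \ L(M2).

bb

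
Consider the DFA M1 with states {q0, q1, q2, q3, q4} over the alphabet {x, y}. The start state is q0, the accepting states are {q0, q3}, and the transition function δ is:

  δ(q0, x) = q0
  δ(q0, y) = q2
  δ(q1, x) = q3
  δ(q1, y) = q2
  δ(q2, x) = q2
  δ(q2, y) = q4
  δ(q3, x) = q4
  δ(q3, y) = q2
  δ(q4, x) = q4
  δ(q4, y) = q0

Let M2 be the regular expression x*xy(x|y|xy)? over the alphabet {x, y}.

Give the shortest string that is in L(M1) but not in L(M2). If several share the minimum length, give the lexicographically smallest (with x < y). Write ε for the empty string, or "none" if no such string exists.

The empty string ε is accepted by M1 but not by M2.
Since ε is the unique shortest string, it is the required witness.

ε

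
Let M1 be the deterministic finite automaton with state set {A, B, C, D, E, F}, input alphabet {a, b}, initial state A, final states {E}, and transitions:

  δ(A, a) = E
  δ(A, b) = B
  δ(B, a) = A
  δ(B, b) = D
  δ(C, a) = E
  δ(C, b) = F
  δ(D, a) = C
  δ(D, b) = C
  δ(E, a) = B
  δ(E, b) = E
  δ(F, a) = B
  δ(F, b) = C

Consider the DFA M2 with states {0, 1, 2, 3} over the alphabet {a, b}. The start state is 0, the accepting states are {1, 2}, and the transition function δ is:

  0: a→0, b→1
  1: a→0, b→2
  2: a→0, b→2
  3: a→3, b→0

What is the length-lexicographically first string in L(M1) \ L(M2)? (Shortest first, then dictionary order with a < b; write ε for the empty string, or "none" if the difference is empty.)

The string a is accepted by M1 but not by M2.
No shorter string lies in the difference, and a is the lexicographically first length-1 string in L(M1) \ L(M2).

a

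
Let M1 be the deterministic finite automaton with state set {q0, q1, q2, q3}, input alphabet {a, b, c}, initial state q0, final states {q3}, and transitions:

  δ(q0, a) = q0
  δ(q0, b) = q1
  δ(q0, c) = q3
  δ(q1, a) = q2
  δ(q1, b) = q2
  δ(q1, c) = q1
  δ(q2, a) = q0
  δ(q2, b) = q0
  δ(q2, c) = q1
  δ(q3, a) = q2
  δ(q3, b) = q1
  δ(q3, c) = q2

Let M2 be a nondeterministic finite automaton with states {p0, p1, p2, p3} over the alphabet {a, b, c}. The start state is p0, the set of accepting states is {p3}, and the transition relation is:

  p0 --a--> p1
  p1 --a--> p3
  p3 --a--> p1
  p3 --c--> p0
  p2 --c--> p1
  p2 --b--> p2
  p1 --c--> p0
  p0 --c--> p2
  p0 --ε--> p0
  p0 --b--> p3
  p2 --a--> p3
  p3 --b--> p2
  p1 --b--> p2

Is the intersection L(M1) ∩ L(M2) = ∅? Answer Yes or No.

Exploring the product automaton M1 × M2 from the start pair (q0, p0), following both machines on each input symbol, reaches 15 state pairs: (q0, p0), (q0, p1), (q1, p3), (q3, p2), (q0, p3), (q1, p2), (q3, p0), (q2, p1), (q2, p2), (q1, p0), (q2, p3), (q1, p1), (q0, p2), (q3, p1), (q2, p0).
M1 accepts in {q3} and M2 accepts in {p3}; no reachable pair has both components accepting, so no string drives both machines to acceptance simultaneously and L(M1) ∩ L(M2) = ∅.
So no string is accepted by both, and the intersection is empty.

Yes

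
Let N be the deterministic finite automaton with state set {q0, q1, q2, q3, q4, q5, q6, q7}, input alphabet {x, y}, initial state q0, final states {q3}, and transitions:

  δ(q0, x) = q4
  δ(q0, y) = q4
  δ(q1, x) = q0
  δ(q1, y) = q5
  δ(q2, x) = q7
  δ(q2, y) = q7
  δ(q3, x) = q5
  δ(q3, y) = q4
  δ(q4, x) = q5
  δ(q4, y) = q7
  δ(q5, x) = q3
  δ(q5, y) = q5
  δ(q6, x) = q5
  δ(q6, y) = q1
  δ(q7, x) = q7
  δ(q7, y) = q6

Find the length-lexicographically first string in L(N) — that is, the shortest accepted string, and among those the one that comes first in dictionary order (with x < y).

A breadth-first search from q0 reaches an accepting state first via the path q0 → q4 → q5 → q3 on input xxx.
No string of length < 3 is accepted (BFS exhausts all shorter strings without reaching an accepting state), and xxx is the lexicographically least accepting string of length 3.

xxx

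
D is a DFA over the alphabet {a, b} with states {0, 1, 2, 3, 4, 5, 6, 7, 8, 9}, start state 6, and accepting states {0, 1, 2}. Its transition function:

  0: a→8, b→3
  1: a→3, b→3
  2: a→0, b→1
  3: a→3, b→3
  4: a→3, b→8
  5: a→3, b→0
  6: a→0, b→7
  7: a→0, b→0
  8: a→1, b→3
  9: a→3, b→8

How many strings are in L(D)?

6

The useful subgraph on states {0, 1, 6, 7, 8} is acyclic, so L(D) is finite; the longest accepting path visits 5 useful states, giving maximum string length 4.
Counting accepting paths from 6 by length: 1 of length 1, 2 of length 2, 1 of length 3, 2 of length 4. Total 6.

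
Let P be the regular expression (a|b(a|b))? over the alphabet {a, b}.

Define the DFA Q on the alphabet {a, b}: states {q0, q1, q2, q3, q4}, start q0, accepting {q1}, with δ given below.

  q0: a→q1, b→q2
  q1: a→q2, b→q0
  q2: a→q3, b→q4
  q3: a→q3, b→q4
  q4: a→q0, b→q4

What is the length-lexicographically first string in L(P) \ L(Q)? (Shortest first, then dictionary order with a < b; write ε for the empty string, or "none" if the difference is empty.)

ε

The empty string ε is accepted by P but not by Q.
Since ε is the unique shortest string, it is the required witness.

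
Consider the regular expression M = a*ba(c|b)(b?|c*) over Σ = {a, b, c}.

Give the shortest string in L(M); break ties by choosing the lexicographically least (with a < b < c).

bab

By inspection of the expression, no string of length less than 3 matches, and bab is the lexicographically first match of length 3.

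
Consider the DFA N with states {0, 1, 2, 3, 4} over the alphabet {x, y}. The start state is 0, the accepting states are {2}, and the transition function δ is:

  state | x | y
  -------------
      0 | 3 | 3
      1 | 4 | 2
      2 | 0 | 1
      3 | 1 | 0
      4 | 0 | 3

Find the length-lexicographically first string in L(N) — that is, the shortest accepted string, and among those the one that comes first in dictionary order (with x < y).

xxy

A breadth-first search from 0 reaches an accepting state first via the path 0 → 3 → 1 → 2 on input xxy.
No string of length < 3 is accepted (BFS exhausts all shorter strings without reaching an accepting state), and xxy is the lexicographically least accepting string of length 3.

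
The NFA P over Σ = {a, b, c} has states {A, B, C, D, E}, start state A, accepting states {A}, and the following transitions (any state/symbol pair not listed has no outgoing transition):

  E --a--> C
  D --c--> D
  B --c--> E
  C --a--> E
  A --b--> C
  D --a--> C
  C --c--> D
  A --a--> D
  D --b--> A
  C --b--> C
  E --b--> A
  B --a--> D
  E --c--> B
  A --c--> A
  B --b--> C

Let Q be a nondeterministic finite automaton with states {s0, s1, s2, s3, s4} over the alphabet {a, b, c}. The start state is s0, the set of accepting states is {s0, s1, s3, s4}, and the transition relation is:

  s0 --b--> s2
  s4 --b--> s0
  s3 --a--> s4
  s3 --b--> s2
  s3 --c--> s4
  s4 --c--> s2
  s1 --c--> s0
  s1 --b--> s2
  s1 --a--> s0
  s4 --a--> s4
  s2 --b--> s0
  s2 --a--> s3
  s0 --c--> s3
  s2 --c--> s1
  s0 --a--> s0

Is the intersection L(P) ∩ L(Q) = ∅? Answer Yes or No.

The empty string ε is accepted by both P and Q.
Hence L(P) ∩ L(Q) ≠ ∅.

No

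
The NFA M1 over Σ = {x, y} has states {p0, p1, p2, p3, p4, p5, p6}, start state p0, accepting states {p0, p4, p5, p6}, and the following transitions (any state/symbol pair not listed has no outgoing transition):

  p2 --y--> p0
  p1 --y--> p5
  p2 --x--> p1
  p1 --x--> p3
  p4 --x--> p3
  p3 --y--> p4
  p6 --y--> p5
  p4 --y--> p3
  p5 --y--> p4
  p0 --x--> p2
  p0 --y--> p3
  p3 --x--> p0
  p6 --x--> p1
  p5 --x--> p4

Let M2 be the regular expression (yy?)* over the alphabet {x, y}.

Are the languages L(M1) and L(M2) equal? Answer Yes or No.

The string xy is accepted by M1 but rejected by M2.
So L(M1) ≠ L(M2).

No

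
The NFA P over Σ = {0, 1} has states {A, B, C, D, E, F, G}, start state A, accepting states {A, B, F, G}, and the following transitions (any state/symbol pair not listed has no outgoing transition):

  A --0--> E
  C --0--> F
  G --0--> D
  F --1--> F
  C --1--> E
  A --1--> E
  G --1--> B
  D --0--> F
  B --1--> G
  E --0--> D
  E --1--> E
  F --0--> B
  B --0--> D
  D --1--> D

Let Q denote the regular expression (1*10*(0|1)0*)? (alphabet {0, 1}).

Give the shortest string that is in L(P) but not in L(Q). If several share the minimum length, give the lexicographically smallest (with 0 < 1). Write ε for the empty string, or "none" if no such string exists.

The string 000 is accepted by P but not by Q.
No shorter string lies in the difference, and 000 is the lexicographically first length-3 string in L(P) \ L(Q).

000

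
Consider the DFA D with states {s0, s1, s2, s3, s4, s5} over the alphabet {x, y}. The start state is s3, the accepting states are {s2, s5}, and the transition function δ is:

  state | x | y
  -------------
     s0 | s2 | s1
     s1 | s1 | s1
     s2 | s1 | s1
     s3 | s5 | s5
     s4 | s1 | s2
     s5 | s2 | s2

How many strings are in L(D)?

6

The useful subgraph on states {s2, s3, s5} is acyclic, so L(D) is finite; the longest accepting path visits 3 useful states, giving maximum string length 2.
Counting accepting paths from s3 by length: 2 of length 1, 4 of length 2. Total 6.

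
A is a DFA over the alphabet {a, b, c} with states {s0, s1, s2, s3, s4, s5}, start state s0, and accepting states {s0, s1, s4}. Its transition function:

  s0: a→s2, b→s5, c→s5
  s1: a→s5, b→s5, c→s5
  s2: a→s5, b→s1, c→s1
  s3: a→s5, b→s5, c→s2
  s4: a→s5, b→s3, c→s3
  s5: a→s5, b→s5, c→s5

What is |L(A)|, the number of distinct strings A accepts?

3

The useful subgraph on states {s0, s1, s2} is acyclic, so L(A) is finite; the longest accepting path visits 3 useful states, giving maximum string length 2.
Counting accepting paths from s0 by length: 1 of length 0, 2 of length 2. Total 3.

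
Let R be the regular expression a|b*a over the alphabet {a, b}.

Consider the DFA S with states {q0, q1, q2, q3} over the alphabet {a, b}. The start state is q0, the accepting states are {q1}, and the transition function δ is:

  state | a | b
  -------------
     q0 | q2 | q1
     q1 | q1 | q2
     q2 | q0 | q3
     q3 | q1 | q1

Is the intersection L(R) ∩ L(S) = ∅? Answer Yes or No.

No

The string ba is accepted by both R and S.
Hence L(R) ∩ L(S) ≠ ∅.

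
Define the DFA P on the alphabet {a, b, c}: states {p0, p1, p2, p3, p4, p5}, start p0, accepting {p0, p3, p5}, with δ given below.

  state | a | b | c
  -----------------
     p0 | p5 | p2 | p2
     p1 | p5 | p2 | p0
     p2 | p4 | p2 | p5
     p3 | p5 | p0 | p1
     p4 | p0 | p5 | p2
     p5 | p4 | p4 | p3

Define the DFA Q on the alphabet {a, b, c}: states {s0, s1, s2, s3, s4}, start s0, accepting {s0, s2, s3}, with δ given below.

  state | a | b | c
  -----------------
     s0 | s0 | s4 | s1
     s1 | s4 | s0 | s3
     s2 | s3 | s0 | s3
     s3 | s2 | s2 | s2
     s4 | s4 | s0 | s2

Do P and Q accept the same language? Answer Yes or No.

No

The string ac is accepted by P but rejected by Q.
So L(P) ≠ L(Q).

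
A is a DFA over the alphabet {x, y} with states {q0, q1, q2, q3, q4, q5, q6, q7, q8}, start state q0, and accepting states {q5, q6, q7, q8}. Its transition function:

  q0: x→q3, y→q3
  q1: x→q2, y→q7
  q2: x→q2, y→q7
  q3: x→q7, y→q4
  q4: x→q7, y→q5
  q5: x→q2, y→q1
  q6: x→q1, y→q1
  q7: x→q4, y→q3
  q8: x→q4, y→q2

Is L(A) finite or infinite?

infinite

State q2 is reachable from the start and can reach an accepting state, and it lies on the cycle q2 → q2.
Traversing that cycle any number of times yields accepted strings of unbounded length, so the language is infinite.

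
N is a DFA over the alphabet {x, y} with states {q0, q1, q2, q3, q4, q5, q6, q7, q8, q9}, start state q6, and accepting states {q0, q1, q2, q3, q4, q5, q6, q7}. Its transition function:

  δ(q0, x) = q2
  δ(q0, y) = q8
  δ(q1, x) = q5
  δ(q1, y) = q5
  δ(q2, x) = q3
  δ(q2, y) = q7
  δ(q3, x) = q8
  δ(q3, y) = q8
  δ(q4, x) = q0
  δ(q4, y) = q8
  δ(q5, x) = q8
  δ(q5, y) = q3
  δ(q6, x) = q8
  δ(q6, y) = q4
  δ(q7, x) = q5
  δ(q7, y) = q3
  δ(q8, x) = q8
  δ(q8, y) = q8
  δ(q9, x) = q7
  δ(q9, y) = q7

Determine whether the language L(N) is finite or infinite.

The useful states (reachable from q6 and able to reach an accepting state) are {q0, q2, q3, q4, q5, q6, q7}.
Restricted to these states the transition graph has no cycle, so every accepting path has bounded length and L is finite.

finite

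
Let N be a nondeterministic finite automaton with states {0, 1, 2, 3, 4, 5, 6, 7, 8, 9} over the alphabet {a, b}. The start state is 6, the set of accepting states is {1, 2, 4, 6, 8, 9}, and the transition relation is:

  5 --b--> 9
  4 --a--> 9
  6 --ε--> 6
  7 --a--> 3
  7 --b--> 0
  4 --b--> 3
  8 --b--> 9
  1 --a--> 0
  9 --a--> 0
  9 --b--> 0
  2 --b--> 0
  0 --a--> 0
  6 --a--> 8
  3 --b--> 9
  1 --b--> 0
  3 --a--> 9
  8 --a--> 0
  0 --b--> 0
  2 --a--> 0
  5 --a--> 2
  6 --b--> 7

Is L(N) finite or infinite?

The useful states (reachable from 6 and able to reach an accepting state) are {3, 6, 7, 8, 9}.
Restricted to these states the transition graph has no cycle, so every accepting path has bounded length and L is finite.

finite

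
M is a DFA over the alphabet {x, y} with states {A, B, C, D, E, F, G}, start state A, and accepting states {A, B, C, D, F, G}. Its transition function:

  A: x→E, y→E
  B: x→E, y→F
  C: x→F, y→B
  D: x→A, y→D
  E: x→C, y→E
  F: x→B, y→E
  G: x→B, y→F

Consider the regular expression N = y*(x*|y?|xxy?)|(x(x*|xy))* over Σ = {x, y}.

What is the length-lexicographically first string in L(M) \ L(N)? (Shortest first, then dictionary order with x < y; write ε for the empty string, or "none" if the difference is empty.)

The string xyx is accepted by M but not by N.
No shorter string lies in the difference, and xyx is the lexicographically first length-3 string in L(M) \ L(N).

xyx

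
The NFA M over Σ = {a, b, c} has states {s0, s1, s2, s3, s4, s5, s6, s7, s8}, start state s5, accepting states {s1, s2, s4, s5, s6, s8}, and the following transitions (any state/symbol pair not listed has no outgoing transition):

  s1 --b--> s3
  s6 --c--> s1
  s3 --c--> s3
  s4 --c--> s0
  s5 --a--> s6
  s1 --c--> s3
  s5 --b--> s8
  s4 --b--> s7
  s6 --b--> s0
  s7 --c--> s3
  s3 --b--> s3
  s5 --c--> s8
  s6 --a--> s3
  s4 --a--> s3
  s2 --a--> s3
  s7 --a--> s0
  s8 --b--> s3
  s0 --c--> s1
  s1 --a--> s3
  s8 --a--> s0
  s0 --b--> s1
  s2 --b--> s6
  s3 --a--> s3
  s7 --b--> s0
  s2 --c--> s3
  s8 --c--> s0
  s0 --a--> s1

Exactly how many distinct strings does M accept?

The useful subgraph on states {s0, s1, s5, s6, s8} is acyclic, so L(M) is finite; the longest accepting path visits 4 useful states, giving maximum string length 3.
Counting accepting paths from s5 by length: 1 of length 0, 3 of length 1, 1 of length 2, 15 of length 3. Total 20.

20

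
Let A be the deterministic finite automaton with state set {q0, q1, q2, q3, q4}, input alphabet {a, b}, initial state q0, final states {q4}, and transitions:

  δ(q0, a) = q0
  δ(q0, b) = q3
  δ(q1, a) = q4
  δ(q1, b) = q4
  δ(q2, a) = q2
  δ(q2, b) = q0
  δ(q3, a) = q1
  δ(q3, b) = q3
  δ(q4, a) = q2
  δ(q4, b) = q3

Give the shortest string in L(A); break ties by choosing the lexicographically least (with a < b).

A breadth-first search from q0 reaches an accepting state first via the path q0 → q3 → q1 → q4 on input baa.
No string of length < 3 is accepted (BFS exhausts all shorter strings without reaching an accepting state), and baa is the lexicographically least accepting string of length 3.

baa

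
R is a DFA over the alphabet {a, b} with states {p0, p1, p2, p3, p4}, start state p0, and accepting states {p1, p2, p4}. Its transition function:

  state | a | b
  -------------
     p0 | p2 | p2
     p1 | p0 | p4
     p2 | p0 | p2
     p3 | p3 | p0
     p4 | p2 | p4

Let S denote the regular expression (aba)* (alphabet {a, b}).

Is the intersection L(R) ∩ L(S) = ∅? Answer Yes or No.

Yes

Converting the expression S to a DFA (subset construction, then merging equivalent states) gives the minimal DFA with states {s0, s1, s2, s3}, start state s0, accepting states {s0} and transitions s0: a→s1, b→s2; s1: a→s2, b→s3; s2: a→s2, b→s2; s3: a→s0, b→s2.
Exploring the product automaton R × S from the start pair (p0, s0), following both machines on each input symbol, reaches 5 state pairs: (p0, s0), (p2, s1), (p2, s2), (p0, s2), (p2, s3).
R accepts in {p1, p2, p4} and S accepts in {s0}; no reachable pair has both components accepting, so no string drives both machines to acceptance simultaneously and L(R) ∩ L(S) = ∅.
So no string is accepted by both, and the intersection is empty.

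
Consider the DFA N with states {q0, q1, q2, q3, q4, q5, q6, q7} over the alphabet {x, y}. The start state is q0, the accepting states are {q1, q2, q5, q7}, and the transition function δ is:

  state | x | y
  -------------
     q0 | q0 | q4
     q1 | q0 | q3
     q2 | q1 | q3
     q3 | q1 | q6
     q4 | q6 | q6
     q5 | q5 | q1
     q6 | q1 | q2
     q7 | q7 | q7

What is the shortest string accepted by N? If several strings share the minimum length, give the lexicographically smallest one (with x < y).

yxx

A breadth-first search from q0 reaches an accepting state first via the path q0 → q4 → q6 → q1 on input yxx.
No string of length < 3 is accepted (BFS exhausts all shorter strings without reaching an accepting state), and yxx is the lexicographically least accepting string of length 3.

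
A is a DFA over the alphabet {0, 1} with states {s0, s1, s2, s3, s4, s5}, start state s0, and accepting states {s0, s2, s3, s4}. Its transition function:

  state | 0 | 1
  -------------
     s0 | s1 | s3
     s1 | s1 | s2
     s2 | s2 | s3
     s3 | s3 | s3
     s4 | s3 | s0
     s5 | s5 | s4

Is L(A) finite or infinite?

infinite

State s1 is reachable from the start and can reach an accepting state, and it lies on the cycle s1 → s1.
Traversing that cycle any number of times yields accepted strings of unbounded length, so the language is infinite.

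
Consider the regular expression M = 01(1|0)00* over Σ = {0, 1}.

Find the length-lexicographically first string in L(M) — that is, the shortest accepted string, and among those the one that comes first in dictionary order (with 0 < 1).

By inspection of the expression, no string of length less than 4 matches, and 0100 is the lexicographically first match of length 4.

0100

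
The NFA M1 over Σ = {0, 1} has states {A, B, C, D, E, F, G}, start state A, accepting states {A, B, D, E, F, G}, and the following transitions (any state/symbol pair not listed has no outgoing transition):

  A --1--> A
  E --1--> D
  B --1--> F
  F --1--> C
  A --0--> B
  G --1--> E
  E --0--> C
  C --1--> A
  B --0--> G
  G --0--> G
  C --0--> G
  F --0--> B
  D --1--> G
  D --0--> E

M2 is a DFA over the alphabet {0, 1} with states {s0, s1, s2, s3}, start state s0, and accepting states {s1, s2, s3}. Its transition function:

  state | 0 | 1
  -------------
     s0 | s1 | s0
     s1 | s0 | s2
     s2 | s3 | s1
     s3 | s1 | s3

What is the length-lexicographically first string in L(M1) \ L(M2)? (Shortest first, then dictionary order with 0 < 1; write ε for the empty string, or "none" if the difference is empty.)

The empty string ε is accepted by M1 but not by M2.
Since ε is the unique shortest string, it is the required witness.

ε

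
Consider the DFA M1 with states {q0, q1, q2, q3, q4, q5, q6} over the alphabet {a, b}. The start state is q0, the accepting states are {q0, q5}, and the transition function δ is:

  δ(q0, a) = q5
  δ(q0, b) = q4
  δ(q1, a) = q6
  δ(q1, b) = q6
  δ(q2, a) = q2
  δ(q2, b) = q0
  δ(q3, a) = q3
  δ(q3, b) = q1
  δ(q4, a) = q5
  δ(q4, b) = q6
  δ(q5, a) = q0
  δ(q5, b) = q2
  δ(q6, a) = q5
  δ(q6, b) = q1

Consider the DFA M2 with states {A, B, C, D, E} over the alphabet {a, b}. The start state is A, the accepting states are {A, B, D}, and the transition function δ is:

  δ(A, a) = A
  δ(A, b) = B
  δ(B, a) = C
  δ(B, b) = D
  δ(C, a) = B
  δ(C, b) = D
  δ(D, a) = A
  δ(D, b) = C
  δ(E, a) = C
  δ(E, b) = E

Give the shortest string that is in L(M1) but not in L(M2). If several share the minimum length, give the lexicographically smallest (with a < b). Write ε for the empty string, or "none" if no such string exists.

ba

The string ba is accepted by M1 but not by M2.
No shorter string lies in the difference, and ba is the lexicographically first length-2 string in L(M1) \ L(M2).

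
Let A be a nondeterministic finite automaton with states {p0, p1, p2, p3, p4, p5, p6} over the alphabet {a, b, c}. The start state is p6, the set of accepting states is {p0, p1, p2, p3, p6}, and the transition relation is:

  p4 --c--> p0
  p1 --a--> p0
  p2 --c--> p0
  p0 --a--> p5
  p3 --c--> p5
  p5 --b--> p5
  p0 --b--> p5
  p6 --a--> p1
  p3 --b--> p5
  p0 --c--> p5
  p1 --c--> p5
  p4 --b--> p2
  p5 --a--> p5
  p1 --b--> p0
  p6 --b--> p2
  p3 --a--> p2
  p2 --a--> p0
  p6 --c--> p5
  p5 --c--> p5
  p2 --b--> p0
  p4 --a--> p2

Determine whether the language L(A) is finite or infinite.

The useful states (reachable from p6 and able to reach an accepting state) are {p0, p1, p2, p6}.
Restricted to these states the transition graph has no cycle, so every accepting path has bounded length and L is finite.

finite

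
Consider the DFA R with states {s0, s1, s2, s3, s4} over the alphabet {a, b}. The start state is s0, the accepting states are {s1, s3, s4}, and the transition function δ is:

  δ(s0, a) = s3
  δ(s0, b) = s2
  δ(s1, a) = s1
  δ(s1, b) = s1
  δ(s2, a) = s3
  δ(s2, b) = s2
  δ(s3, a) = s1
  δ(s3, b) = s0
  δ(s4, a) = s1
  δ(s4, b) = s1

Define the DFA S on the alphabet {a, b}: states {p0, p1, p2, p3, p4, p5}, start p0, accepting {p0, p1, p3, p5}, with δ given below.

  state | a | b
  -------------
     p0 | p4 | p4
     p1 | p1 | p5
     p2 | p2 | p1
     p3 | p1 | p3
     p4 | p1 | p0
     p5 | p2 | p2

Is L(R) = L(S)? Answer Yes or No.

No

The string a is accepted by R but rejected by S.
So L(R) ≠ L(S).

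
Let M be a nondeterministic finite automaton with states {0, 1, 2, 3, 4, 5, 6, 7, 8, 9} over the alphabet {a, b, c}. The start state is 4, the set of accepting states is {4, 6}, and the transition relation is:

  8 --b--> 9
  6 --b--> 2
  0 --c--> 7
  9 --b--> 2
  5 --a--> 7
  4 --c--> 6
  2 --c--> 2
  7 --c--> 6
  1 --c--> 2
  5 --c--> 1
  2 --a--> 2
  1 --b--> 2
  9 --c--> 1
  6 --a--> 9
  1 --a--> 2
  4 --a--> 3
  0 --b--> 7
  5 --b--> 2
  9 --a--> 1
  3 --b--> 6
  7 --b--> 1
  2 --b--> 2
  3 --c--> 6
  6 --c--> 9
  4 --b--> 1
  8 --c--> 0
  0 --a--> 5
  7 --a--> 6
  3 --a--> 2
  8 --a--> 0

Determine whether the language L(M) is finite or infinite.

The useful states (reachable from 4 and able to reach an accepting state) are {3, 4, 6}.
Restricted to these states the transition graph has no cycle, so every accepting path has bounded length and L is finite.

finite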